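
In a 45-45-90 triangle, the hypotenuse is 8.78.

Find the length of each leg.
In a 45-45-90 triangle, hypotenuse = leg·√2  →  leg = hypotenuse/√2
leg = 8.78/√2 = 6.208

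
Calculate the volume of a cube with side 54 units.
Volume = s³
Volume = 54³
Volume = 157464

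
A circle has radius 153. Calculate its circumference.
Circumference = 2 * pi * r
Circumference = 2 * pi * 153
Circumference = 961.33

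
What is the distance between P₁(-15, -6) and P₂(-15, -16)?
Using the distance formula: d = sqrt((x₂-x₁)² + (y₂-y₁)²)
dx = (-15) - (-15) = 0
dy = (-16) - (-6) = -10
d = sqrt(0² + (-10)²) = sqrt(0 + 100) = sqrt(100) = 10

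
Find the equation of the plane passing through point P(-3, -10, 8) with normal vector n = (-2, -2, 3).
d = n·P = (-2)(-3) + (-2)(-10) + (3)(8) = 50
Plane: -2x - 2y + 3z = 50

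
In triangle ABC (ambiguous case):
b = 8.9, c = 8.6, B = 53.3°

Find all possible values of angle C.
sin(C)/c = sin(B)/b  →  sin(C) = c·sin(B)/b = 8.6·sin(53.3°)/8.9 = 0.774749
C₁ = arcsin(0.774749) = 50.78°,  C₂ = 180° - C₁ = 129.22°
Check C₂: A = 180° - 53.3° - 129.22° = -2.52° ≤ 0, rejected
C = 50.78° (one solution)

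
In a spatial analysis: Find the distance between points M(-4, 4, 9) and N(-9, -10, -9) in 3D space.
d = √[(-5)² + (-14)² + (-18)²] = √545 = 23.35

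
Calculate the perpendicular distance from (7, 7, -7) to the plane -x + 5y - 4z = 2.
d = |(-1)(7) + 5(7) + (-4)(-7) - (2)| / √((-1)² + 5² + (-4)²) = 54/√42 = 8.332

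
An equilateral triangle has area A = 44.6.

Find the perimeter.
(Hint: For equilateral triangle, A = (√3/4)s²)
A = (√3/4)s²  →  s² = 4A/√3 = 4·44.6/√3 = 102.999
s = 10.1489
Perimeter = 3s = 30.45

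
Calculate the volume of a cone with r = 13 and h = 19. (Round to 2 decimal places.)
Volume = (1/3) * pi * r² * h
Volume = (1/3) * pi * 13² * 19
Volume = (1/3) * pi * 169 * 19
Volume = (1/3) * pi * 3211
Volume = 3362.55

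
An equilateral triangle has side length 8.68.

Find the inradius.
For an equilateral triangle, r = s/(2√3) where s is the side.
r = 8.68/(2√3) = 8.68/3.464102 = 2.506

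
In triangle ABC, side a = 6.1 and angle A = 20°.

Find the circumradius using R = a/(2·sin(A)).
R = a/(2·sin(A)) = 6.1/(2·sin(20°))
R = 6.1/(2·0.342020) = 6.1/0.684040 = 8.918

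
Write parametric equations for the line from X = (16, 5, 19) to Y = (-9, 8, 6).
Direction vector d = Y - X = (-25, 3, -13)
x = 16 - 25t, y = 5 + 3t, z = 19 - 13t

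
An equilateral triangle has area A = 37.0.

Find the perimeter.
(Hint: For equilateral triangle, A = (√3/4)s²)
A = (√3/4)s²  →  s² = 4A/√3 = 4·37.0/√3 = 85.4478
s = 9.2438
Perimeter = 3s = 27.73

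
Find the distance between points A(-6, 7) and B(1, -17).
Using the distance formula: d = sqrt((x₂-x₁)² + (y₂-y₁)²)
dx = 1 - (-6) = 7
dy = (-17) - 7 = -24
d = sqrt(7² + (-24)²) = sqrt(49 + 576) = sqrt(625) = 25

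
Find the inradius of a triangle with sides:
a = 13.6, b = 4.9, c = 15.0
s = (a+b+c)/2 = (13.6+4.9+15.0)/2 = 16.75
Area = √(s(s-a)(s-b)(s-c)) = √(16.75·3.15·11.85·1.75) = 33.0781
r = Area/s = 33.0781/16.75 = 1.975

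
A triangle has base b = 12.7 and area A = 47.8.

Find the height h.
A = ½bh  →  h = 2A/b
h = 2·47.8/12.7 = 7.528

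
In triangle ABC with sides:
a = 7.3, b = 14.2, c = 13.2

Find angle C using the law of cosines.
cos(C) = (a² + b² - c²)/(2ab)
cos(C) = (7.3² + 14.2² - 13.2²)/(2·7.3·14.2) = 80.69/207.32 = 0.389205
C = arccos(0.389205) = 67.09°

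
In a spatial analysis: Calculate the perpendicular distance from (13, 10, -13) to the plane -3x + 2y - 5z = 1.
d = |(-3)(13) + 2(10) + (-5)(-13) - (1)| / √((-3)² + 2² + (-5)²) = 45/√38 = 7.3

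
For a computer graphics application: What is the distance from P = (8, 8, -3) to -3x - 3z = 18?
d = |(-3)(8) + 0(8) + (-3)(-3) - (18)| / √((-3)² + 0² + (-3)²) = 33/√18 = 7.778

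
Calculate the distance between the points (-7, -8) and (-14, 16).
Using the distance formula: d = sqrt((x₂-x₁)² + (y₂-y₁)²)
dx = (-14) - (-7) = -7
dy = 16 - (-8) = 24
d = sqrt((-7)² + 24²) = sqrt(49 + 576) = sqrt(625) = 25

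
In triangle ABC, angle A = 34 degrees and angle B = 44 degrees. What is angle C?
Sum of angles in a triangle = 180 degrees
Third angle = 180 - 34 - 44
Third angle = 102 degrees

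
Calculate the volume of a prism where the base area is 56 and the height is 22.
Volume = base area * height
Volume = 56 * 22
Volume = 1232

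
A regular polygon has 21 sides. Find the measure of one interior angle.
Interior angle of a regular n-gon = (n-2)*180/n
Interior angle = (21-2)*180/21
Interior angle = 19*180/21
Interior angle = 3420/21
Interior angle = 162.86 degrees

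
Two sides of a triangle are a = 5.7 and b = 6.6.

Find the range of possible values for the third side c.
By the triangle inequality: |a - b| < c < a + b
|5.7 - 6.6| < c < 5.7 + 6.6
0.9 < c < 12.3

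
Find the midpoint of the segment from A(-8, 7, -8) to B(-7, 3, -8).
Midpoint = ((-8-7)/2, (7+3)/2, (-8-8)/2) = (-7.5, 5, -8)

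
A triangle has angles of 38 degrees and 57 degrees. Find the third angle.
Sum of angles in a triangle = 180 degrees
Third angle = 180 - 38 - 57
Third angle = 85 degrees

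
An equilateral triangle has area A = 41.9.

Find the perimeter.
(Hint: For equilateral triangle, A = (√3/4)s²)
A = (√3/4)s²  →  s² = 4A/√3 = 4·41.9/√3 = 96.7639
s = 9.83686
Perimeter = 3s = 29.51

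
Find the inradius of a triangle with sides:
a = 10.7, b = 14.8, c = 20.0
s = (a+b+c)/2 = (10.7+14.8+20.0)/2 = 22.75
Area = √(s(s-a)(s-b)(s-c)) = √(22.75·12.05·7.95·2.75) = 77.4166
r = Area/s = 77.4166/22.75 = 3.403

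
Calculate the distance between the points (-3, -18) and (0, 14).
Using the distance formula: d = sqrt((x₂-x₁)² + (y₂-y₁)²)
dx = 0 - (-3) = 3
dy = 14 - (-18) = 32
d = sqrt(3² + 32²) = sqrt(9 + 1024) = sqrt(1033) = 32.14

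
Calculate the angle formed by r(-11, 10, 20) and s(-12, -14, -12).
r·s = -248, |r|² = 621, |s|² = 484
cos θ = -248/√300564 ≈ -0.4524
θ ≈ 116.9°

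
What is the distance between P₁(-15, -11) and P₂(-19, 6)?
Using the distance formula: d = sqrt((x₂-x₁)² + (y₂-y₁)²)
dx = (-19) - (-15) = -4
dy = 6 - (-11) = 17
d = sqrt((-4)² + 17²) = sqrt(16 + 289) = sqrt(305) = 17.46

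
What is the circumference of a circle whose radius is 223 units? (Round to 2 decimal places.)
Circumference = 2 * pi * r
Circumference = 2 * pi * 223
Circumference = 1401.15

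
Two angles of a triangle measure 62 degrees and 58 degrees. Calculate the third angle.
Sum of angles in a triangle = 180 degrees
Third angle = 180 - 62 - 58
Third angle = 60 degrees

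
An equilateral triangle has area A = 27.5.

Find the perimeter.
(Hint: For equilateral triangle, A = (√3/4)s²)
A = (√3/4)s²  →  s² = 4A/√3 = 4·27.5/√3 = 63.5085
s = 7.96922
Perimeter = 3s = 23.91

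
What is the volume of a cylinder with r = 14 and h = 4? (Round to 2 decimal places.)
Volume = pi * r² * h
Volume = pi * 14² * 4
Volume = pi * 196 * 4
Volume = pi * 784
Volume = 2463.01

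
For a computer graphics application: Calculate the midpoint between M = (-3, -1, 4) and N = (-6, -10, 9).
Midpoint = ((-3-6)/2, (-1-10)/2, (4+9)/2) = (-4.5, -5.5, 6.5)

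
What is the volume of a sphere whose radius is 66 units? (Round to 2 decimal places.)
Volume = (4/3) * pi * r³
Volume = (4/3) * pi * 66³
Volume = (4/3) * pi * 287496
Volume = 1204260.43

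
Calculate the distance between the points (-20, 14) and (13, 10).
Using the distance formula: d = sqrt((x₂-x₁)² + (y₂-y₁)²)
dx = 13 - (-20) = 33
dy = 10 - 14 = -4
d = sqrt(33² + (-4)²) = sqrt(1089 + 16) = sqrt(1105) = 33.24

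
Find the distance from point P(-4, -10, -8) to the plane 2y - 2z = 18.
d = |0(-4) + 2(-10) + (-2)(-8) - (18)| / √(0² + 2² + (-2)²) = 22/√8 = 7.778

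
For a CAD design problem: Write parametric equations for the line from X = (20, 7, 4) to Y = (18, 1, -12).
Direction vector d = Y - X = (-2, -6, -16)
x = 20 - 2t, y = 7 - 6t, z = 4 - 16t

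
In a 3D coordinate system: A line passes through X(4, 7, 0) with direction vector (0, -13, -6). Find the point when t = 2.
P(2) = (4 + 0(2), 7 + (-13)(2), 0 + (-6)(2)) = (4, -19, -12)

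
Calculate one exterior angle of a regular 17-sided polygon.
Exterior angle of a regular n-gon = 360/n
Exterior angle = 360/17
Exterior angle = 21.18 degrees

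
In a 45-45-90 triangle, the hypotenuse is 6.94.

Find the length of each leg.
In a 45-45-90 triangle, hypotenuse = leg·√2  →  leg = hypotenuse/√2
leg = 6.94/√2 = 4.907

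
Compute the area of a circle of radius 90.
Area = pi * r²
Area = pi * 90²
Area = pi * 8100
Area = 25446.90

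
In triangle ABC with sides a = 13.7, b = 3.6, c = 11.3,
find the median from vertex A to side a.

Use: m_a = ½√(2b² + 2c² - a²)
m_a = ½√(2·3.6² + 2·11.3² - 13.7²)
m_a = ½√(25.92 + 255.38 - 187.69) = ½√93.61 = 4.838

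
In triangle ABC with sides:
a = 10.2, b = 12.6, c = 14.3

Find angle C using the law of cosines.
cos(C) = (a² + b² - c²)/(2ab)
cos(C) = (10.2² + 12.6² - 14.3²)/(2·10.2·12.6) = 58.31/257.04 = 0.226852
C = arccos(0.226852) = 76.89°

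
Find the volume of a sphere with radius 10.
Volume = (4/3) * pi * r³
Volume = (4/3) * pi * 10³
Volume = (4/3) * pi * 1000
Volume = 4188.79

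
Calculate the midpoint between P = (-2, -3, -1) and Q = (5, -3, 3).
Midpoint = ((-2+5)/2, (-3-3)/2, (-1+3)/2) = (1.5, -3, 1)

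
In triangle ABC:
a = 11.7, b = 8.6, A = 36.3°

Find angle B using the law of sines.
sin(B)/b = sin(A)/a
sin(B) = b·sin(A)/a = 8.6·sin(36.3°)/11.7 = 0.435155
B = arcsin(0.435155) = 25.8°  (b ≤ a, so B ≤ A and the acute solution is unique)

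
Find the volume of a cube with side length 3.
Volume = s³
Volume = 3³
Volume = 27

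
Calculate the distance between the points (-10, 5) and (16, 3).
Using the distance formula: d = sqrt((x₂-x₁)² + (y₂-y₁)²)
dx = 16 - (-10) = 26
dy = 3 - 5 = -2
d = sqrt(26² + (-2)²) = sqrt(676 + 4) = sqrt(680) = 26.08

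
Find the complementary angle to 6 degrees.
Complementary angles sum to 90 degrees.
Other angle = 90 - 6
Other angle = 84 degrees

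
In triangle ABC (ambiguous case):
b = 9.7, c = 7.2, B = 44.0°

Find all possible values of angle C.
sin(C)/c = sin(B)/b  →  sin(C) = c·sin(B)/b = 7.2·sin(44.0°)/9.7 = 0.515623
C₁ = arcsin(0.515623) = 31.04°,  C₂ = 180° - C₁ = 148.96°
Check C₂: A = 180° - 44.0° - 148.96° = -12.96° ≤ 0, rejected
C = 31.04° (one solution)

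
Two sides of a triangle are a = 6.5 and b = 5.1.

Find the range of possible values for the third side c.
By the triangle inequality: |a - b| < c < a + b
|6.5 - 5.1| < c < 6.5 + 5.1
1.4 < c < 11.6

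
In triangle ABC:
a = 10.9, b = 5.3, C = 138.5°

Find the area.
Using A = ½ab·sin(C):
A = ½·10.9·5.3·sin(138.5°) = ½·57.77·0.662620 = 19.14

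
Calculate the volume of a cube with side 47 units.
Volume = s³
Volume = 47³
Volume = 103823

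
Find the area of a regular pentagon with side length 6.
For a regular 5-gon with side length s = 6:
Apothem a = s / (2*tan(pi/5)) = 6 / (2*tan(pi/5)) ≈ 4.1291
Perimeter P = 5 * 6 = 30
Area = (1/2) * P * a = (1/2) * 30 * 4.1291 = 61.94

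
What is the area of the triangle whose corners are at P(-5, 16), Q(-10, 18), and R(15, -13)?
Using the coordinate formula: Area = (1/2)|x₁(y₂-y₃) + x₂(y₃-y₁) + x₃(y₁-y₂)|
Area = (1/2)|(-5)(18-(-13)) + (-10)((-13)-16) + 15(16-18)|
Area = (1/2)|(-5)*31 + (-10)*(-29) + 15*(-2)|
Area = (1/2)|(-155) + 290 + (-30)|
Area = (1/2)*105 = 52.50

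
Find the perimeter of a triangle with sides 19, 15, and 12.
Perimeter = sum of all sides
Perimeter = 19 + 15 + 12
Perimeter = 46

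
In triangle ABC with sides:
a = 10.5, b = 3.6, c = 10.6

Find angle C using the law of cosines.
cos(C) = (a² + b² - c²)/(2ab)
cos(C) = (10.5² + 3.6² - 10.6²)/(2·10.5·3.6) = 10.85/75.6 = 0.143519
C = arccos(0.143519) = 81.75°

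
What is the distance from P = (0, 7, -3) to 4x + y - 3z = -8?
d = |4(0) + 1(7) + (-3)(-3) - (-8)| / √(4² + 1² + (-3)²) = 24/√26 = 4.707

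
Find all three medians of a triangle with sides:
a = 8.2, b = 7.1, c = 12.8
Using m_x = ½√(2y² + 2z² - x²):
m_a = ½√(2·7.1² + 2·12.8² - 8.2²) = ½√361.26 = 9.503
m_b = ½√(2·8.2² + 2·12.8² - 7.1²) = ½√411.75 = 10.15
m_c = ½√(2·8.2² + 2·7.1² - 12.8²) = ½√71.46 = 4.227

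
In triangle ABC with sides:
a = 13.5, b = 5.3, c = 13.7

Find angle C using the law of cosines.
cos(C) = (a² + b² - c²)/(2ab)
cos(C) = (13.5² + 5.3² - 13.7²)/(2·13.5·5.3) = 22.65/143.1 = 0.158281
C = arccos(0.158281) = 80.89°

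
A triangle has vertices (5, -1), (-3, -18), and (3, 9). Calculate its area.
Using the coordinate formula: Area = (1/2)|x₁(y₂-y₃) + x₂(y₃-y₁) + x₃(y₁-y₂)|
Area = (1/2)|5((-18)-9) + (-3)(9-(-1)) + 3((-1)-(-18))|
Area = (1/2)|5*(-27) + (-3)*10 + 3*17|
Area = (1/2)|(-135) + (-30) + 51|
Area = (1/2)*114 = 57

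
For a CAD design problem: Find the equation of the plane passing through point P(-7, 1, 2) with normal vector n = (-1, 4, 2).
d = n·P = (-1)(-7) + (4)(1) + (2)(2) = 15
Plane: -x + 4y + 2z = 15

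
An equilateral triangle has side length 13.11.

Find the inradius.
For an equilateral triangle, r = s/(2√3) where s is the side.
r = 13.11/(2√3) = 13.11/3.464102 = 3.785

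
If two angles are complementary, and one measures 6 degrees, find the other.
Complementary angles sum to 90 degrees.
Other angle = 90 - 6
Other angle = 84 degrees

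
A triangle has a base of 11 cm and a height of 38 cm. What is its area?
Area = (1/2) * base * height
Area = (1/2) * 11 * 38
Area = 209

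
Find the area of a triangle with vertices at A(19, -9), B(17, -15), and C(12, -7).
Using the coordinate formula: Area = (1/2)|x₁(y₂-y₃) + x₂(y₃-y₁) + x₃(y₁-y₂)|
Area = (1/2)|19((-15)-(-7)) + 17((-7)-(-9)) + 12((-9)-(-15))|
Area = (1/2)|19*(-8) + 17*2 + 12*6|
Area = (1/2)|(-152) + 34 + 72|
Area = (1/2)*46 = 23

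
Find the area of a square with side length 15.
Area = s²
Area = 15²
Area = 225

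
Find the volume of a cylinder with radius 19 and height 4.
Volume = pi * r² * h
Volume = pi * 19² * 4
Volume = pi * 361 * 4
Volume = pi * 1444
Volume = 4536.46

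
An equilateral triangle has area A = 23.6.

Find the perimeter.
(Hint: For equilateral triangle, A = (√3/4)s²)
A = (√3/4)s²  →  s² = 4A/√3 = 4·23.6/√3 = 54.5019
s = 7.38254
Perimeter = 3s = 22.15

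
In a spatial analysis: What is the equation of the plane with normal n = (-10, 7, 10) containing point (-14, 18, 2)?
d = n·P = (-10)(-14) + (7)(18) + (10)(2) = 286
Plane: -10x + 7y + 10z = 286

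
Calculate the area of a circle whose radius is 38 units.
Area = pi * r²
Area = pi * 38²
Area = pi * 1444
Area = 4536.46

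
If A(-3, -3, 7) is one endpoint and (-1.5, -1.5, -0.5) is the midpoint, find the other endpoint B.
B = (2×(-1.5) - (-3), 2×(-1.5) - (-3), 2×(-0.5) - 7) = (0, 0, -8)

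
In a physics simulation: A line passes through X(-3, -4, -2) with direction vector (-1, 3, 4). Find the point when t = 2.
P(2) = (-3 + (-1)(2), -4 + 3(2), -2 + 4(2)) = (-5, 2, 6)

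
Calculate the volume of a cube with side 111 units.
Volume = s³
Volume = 111³
Volume = 1367631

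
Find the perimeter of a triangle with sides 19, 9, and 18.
Perimeter = sum of all sides
Perimeter = 19 + 9 + 18
Perimeter = 46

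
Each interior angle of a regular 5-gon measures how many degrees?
Interior angle of a regular n-gon = (n-2)*180/n
Interior angle = (5-2)*180/5
Interior angle = 3*180/5
Interior angle = 540/5
Interior angle = 108 degrees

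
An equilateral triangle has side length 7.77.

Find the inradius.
For an equilateral triangle, r = s/(2√3) where s is the side.
r = 7.77/(2√3) = 7.77/3.464102 = 2.243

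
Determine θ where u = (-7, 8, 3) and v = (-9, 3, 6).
u·v = 105, |u|² = 122, |v|² = 126
cos θ = 105/√15372 ≈ 0.8469
θ ≈ 32.13°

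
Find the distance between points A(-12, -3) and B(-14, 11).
Using the distance formula: d = sqrt((x₂-x₁)² + (y₂-y₁)²)
dx = (-14) - (-12) = -2
dy = 11 - (-3) = 14
d = sqrt((-2)² + 14²) = sqrt(4 + 196) = sqrt(200) = 14.14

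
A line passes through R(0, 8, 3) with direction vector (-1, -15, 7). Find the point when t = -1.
P(-1) = (0 + (-1)(-1), 8 + (-15)(-1), 3 + 7(-1)) = (1, 23, -4)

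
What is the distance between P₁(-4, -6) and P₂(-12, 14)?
Using the distance formula: d = sqrt((x₂-x₁)² + (y₂-y₁)²)
dx = (-12) - (-4) = -8
dy = 14 - (-6) = 20
d = sqrt((-8)² + 20²) = sqrt(64 + 400) = sqrt(464) = 21.54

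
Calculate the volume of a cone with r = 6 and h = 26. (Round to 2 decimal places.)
Volume = (1/3) * pi * r² * h
Volume = (1/3) * pi * 6² * 26
Volume = (1/3) * pi * 36 * 26
Volume = (1/3) * pi * 936
Volume = 980.18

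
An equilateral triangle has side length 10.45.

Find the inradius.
For an equilateral triangle, r = s/(2√3) where s is the side.
r = 10.45/(2√3) = 10.45/3.464102 = 3.017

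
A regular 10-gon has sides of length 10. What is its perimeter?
Perimeter = number of sides * side length
Perimeter = 10 * 10
Perimeter = 100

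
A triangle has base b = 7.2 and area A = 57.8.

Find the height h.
A = ½bh  →  h = 2A/b
h = 2·57.8/7.2 = 16.06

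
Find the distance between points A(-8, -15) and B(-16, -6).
Using the distance formula: d = sqrt((x₂-x₁)² + (y₂-y₁)²)
dx = (-16) - (-8) = -8
dy = (-6) - (-15) = 9
d = sqrt((-8)² + 9²) = sqrt(64 + 81) = sqrt(145) = 12.04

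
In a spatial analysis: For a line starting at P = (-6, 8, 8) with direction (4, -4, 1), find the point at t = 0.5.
P(0.5) = (-6 + 4(0.5), 8 + (-4)(0.5), 8 + 1(0.5)) = (-4, 6, 8.5)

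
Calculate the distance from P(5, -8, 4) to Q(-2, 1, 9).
d = √[(-7)² + (9)² + (5)²] = √155 = 12.45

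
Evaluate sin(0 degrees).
sin(0 degrees) = 0
Decimal approximation: 0.0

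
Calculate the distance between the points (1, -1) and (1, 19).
Using the distance formula: d = sqrt((x₂-x₁)² + (y₂-y₁)²)
dx = 1 - 1 = 0
dy = 19 - (-1) = 20
d = sqrt(0² + 20²) = sqrt(0 + 400) = sqrt(400) = 20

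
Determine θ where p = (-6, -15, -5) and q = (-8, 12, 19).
p·q = -227, |p|² = 286, |q|² = 569
cos θ = -227/√162734 ≈ -0.5627
θ ≈ 124.2°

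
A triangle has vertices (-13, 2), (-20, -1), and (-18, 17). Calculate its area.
Using the coordinate formula: Area = (1/2)|x₁(y₂-y₃) + x₂(y₃-y₁) + x₃(y₁-y₂)|
Area = (1/2)|(-13)((-1)-17) + (-20)(17-2) + (-18)(2-(-1))|
Area = (1/2)|(-13)*(-18) + (-20)*15 + (-18)*3|
Area = (1/2)|234 + (-300) + (-54)|
Area = (1/2)*120 = 60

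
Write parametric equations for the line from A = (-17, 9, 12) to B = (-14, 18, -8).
Direction vector d = B - A = (3, 9, -20)
x = -17 + 3t, y = 9 + 9t, z = 12 - 20t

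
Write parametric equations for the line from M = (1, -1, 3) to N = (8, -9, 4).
Direction vector d = N - M = (7, -8, 1)
x = 1 + 7t, y = -1 - 8t, z = 3 + t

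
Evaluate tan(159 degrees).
tan(159 degrees) = -0.3839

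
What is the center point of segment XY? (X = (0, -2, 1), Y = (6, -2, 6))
Midpoint = ((0+6)/2, (-2-2)/2, (1+6)/2) = (3, -2, 3.5)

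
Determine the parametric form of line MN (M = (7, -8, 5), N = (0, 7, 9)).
Direction vector d = N - M = (-7, 15, 4)
x = 7 - 7t, y = -8 + 15t, z = 5 + 4t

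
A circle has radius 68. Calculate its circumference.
Circumference = 2 * pi * r
Circumference = 2 * pi * 68
Circumference = 427.26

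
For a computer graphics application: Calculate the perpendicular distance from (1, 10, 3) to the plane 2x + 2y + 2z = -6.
d = |2(1) + 2(10) + 2(3) - (-6)| / √(2² + 2² + 2²) = 34/√12 = 9.815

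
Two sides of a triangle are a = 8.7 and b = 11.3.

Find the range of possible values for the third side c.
By the triangle inequality: |a - b| < c < a + b
|8.7 - 11.3| < c < 8.7 + 11.3
2.6 < c < 20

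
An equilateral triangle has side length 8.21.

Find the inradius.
For an equilateral triangle, r = s/(2√3) where s is the side.
r = 8.21/(2√3) = 8.21/3.464102 = 2.37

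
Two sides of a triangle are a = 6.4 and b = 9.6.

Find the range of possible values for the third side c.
By the triangle inequality: |a - b| < c < a + b
|6.4 - 9.6| < c < 6.4 + 9.6
3.2 < c < 16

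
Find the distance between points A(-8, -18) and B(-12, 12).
Using the distance formula: d = sqrt((x₂-x₁)² + (y₂-y₁)²)
dx = (-12) - (-8) = -4
dy = 12 - (-18) = 30
d = sqrt((-4)² + 30²) = sqrt(16 + 900) = sqrt(916) = 30.27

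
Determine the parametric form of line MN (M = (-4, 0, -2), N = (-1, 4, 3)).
Direction vector d = N - M = (3, 4, 5)
x = -4 + 3t, y = 0 + 4t, z = -2 + 5t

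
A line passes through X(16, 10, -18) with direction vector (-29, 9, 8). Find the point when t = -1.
P(-1) = (16 + (-29)(-1), 10 + 9(-1), -18 + 8(-1)) = (45, 1, -26)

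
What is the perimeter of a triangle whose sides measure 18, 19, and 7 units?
Perimeter = sum of all sides
Perimeter = 18 + 19 + 7
Perimeter = 44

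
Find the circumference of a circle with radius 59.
Circumference = 2 * pi * r
Circumference = 2 * pi * 59
Circumference = 370.71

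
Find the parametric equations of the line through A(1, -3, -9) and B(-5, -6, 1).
Direction vector d = B - A = (-6, -3, 10)
x = 1 - 6t, y = -3 - 3t, z = -9 + 10t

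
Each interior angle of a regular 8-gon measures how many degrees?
Interior angle of a regular n-gon = (n-2)*180/n
Interior angle = (8-2)*180/8
Interior angle = 6*180/8
Interior angle = 1080/8
Interior angle = 135 degrees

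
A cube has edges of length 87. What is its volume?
Volume = s³
Volume = 87³
Volume = 658503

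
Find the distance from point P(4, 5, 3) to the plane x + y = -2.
d = |1(4) + 1(5) + 0(3) - (-2)| / √(1² + 1² + 0²) = 11/√2 = 7.778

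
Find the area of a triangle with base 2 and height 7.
Area = (1/2) * base * height
Area = (1/2) * 2 * 7
Area = 7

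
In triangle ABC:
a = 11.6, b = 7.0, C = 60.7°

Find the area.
Using A = ½ab·sin(C):
A = ½·11.6·7.0·sin(60.7°) = ½·81.2·0.872069 = 35.41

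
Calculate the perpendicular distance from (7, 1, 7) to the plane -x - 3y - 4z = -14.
d = |(-1)(7) + (-3)(1) + (-4)(7) - (-14)| / √((-1)² + (-3)² + (-4)²) = 24/√26 = 4.707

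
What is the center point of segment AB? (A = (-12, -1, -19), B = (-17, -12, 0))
Midpoint = ((-12-17)/2, (-1-12)/2, (-19+0)/2) = (-14.5, -6.5, -9.5)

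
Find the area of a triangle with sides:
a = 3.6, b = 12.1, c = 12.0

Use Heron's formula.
s = (a+b+c)/2 = (3.6+12.1+12.0)/2 = 13.85
A = √(s(s-a)(s-b)(s-c)) = √(13.85·10.25·1.75·1.85)
A = √459.604 = 21.44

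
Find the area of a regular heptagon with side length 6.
For a regular 7-gon with side length s = 6:
Apothem a = s / (2*tan(pi/7)) = 6 / (2*tan(pi/7)) ≈ 6.2296
Perimeter P = 7 * 6 = 42
Area = (1/2) * P * a = (1/2) * 42 * 6.2296 = 130.82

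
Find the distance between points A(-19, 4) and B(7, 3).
Using the distance formula: d = sqrt((x₂-x₁)² + (y₂-y₁)²)
dx = 7 - (-19) = 26
dy = 3 - 4 = -1
d = sqrt(26² + (-1)²) = sqrt(676 + 1) = sqrt(677) = 26.02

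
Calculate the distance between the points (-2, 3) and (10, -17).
Using the distance formula: d = sqrt((x₂-x₁)² + (y₂-y₁)²)
dx = 10 - (-2) = 12
dy = (-17) - 3 = -20
d = sqrt(12² + (-20)²) = sqrt(144 + 400) = sqrt(544) = 23.32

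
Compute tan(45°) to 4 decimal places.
tan(45 degrees) = 1
Decimal approximation: 1.0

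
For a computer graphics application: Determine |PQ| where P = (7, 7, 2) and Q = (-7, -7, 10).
d = √[(-14)² + (-14)² + (8)²] = √456 = 21.35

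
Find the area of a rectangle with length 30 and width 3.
Area = length * width
Area = 30 * 3
Area = 90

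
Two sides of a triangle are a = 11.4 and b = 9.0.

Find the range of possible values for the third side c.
By the triangle inequality: |a - b| < c < a + b
|11.4 - 9.0| < c < 11.4 + 9.0
2.4 < c < 20.4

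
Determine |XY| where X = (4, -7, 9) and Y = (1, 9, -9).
d = √[(-3)² + (16)² + (-18)²] = √589 = 24.27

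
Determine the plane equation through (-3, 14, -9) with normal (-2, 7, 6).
d = n·P = (-2)(-3) + (7)(14) + (6)(-9) = 50
Plane: -2x + 7y + 6z = 50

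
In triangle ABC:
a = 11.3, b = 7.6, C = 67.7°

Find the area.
Using A = ½ab·sin(C):
A = ½·11.3·7.6·sin(67.7°) = ½·85.88·0.925210 = 39.73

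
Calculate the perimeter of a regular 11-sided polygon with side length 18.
Perimeter = number of sides * side length
Perimeter = 11 * 18
Perimeter = 198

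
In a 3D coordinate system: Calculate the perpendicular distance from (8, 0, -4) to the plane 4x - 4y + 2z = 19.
d = |4(8) + (-4)(0) + 2(-4) - (19)| / √(4² + (-4)² + 2²) = 5/√36 = 0.8333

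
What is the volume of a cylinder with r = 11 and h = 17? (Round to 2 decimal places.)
Volume = pi * r² * h
Volume = pi * 11² * 17
Volume = pi * 121 * 17
Volume = pi * 2057
Volume = 6462.26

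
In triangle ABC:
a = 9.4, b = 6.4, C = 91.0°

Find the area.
Using A = ½ab·sin(C):
A = ½·9.4·6.4·sin(91.0°) = ½·60.16·0.999848 = 30.08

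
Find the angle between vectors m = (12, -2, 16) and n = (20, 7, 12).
m·n = 418, |m|² = 404, |n|² = 593
cos θ = 418/√239572 ≈ 0.854
θ ≈ 31.35°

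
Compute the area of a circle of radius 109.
Area = pi * r²
Area = pi * 109²
Area = pi * 11881
Area = 37325.26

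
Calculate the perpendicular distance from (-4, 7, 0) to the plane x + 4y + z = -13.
d = |1(-4) + 4(7) + 1(0) - (-13)| / √(1² + 4² + 1²) = 37/√18 = 8.721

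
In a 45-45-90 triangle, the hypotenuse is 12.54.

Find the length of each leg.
In a 45-45-90 triangle, hypotenuse = leg·√2  →  leg = hypotenuse/√2
leg = 12.54/√2 = 8.867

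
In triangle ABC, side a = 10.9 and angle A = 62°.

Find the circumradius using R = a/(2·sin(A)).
R = a/(2·sin(A)) = 10.9/(2·sin(62°))
R = 10.9/(2·0.882948) = 10.9/1.765895 = 6.173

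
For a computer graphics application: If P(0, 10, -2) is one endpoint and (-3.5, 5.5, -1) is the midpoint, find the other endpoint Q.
Q = (2×(-3.5) - 0, 2×5.5 - 10, 2×(-1) - (-2)) = (-7, 1, 0)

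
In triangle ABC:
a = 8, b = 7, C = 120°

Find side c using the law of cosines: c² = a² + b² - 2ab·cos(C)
c² = 8² + 7² - 2·8·7·cos(120°)
c² = 64 + 49 - 112·-0.5000 = 169
c = √169 = 13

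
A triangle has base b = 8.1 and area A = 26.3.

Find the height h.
A = ½bh  →  h = 2A/b
h = 2·26.3/8.1 = 6.494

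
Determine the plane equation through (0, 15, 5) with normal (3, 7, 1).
d = n·P = (3)(0) + (7)(15) + (1)(5) = 110
Plane: 3x + 7y + z = 110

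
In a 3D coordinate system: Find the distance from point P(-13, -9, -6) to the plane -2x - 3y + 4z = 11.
d = |(-2)(-13) + (-3)(-9) + 4(-6) - (11)| / √((-2)² + (-3)² + 4²) = 18/√29 = 3.343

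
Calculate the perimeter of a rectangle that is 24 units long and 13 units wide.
Perimeter = 2 * (length + width)
Perimeter = 2 * (24 + 13)
Perimeter = 2 * 37
Perimeter = 74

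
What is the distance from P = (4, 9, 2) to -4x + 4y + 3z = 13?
d = |(-4)(4) + 4(9) + 3(2) - (13)| / √((-4)² + 4² + 3²) = 13/√41 = 2.03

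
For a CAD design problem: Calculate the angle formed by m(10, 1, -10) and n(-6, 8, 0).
m·n = -52, |m|² = 201, |n|² = 100
cos θ = -52/√20100 ≈ -0.3668
θ ≈ 111.5°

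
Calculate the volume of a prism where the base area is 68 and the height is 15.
Volume = base area * height
Volume = 68 * 15
Volume = 1020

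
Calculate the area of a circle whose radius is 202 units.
Area = pi * r²
Area = pi * 202²
Area = pi * 40804
Area = 128189.55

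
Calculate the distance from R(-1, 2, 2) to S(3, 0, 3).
d = √[(4)² + (-2)² + (1)²] = √21 = 4.583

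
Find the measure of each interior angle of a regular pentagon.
Interior angle of a regular n-gon = (n-2)*180/n
Interior angle = (5-2)*180/5
Interior angle = 3*180/5
Interior angle = 540/5
Interior angle = 108 degrees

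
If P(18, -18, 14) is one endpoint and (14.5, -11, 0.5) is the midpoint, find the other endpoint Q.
Q = (2×14.5 - 18, 2×(-11) - (-18), 2×0.5 - 14) = (11, -4, -13)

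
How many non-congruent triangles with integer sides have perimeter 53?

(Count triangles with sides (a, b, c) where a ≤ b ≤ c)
With a ≤ b ≤ c and a + b + c = 53, the triangle inequality a + b > c gives c < 53/2, so c ≤ 26.
Iterate a from 1 to ⌊p/3⌋ = 17; for each a, b ranges from a to ⌊(p−a)/2⌋ with c = p − a − b, keeping only c ≥ b.
Triples: (1, 26, 26), (2, 25, 26), (3, 24, 26), …
Count = 65 triangles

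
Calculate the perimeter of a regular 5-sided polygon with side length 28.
Perimeter = number of sides * side length
Perimeter = 5 * 28
Perimeter = 140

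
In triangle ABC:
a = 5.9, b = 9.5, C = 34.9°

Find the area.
Using A = ½ab·sin(C):
A = ½·5.9·9.5·sin(34.9°) = ½·56.05·0.572146 = 16.03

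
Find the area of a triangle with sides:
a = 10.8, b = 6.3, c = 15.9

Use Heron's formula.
s = (a+b+c)/2 = (10.8+6.3+15.9)/2 = 16.5
A = √(s(s-a)(s-b)(s-c)) = √(16.5·5.7·10.2·0.6)
A = √575.586 = 23.99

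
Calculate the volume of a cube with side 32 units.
Volume = s³
Volume = 32³
Volume = 32768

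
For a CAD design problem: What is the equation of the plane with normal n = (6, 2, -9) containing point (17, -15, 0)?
d = n·P = (6)(17) + (2)(-15) + (-9)(0) = 72
Plane: 6x + 2y - 9z = 72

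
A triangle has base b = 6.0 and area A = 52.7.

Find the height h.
A = ½bh  →  h = 2A/b
h = 2·52.7/6.0 = 17.57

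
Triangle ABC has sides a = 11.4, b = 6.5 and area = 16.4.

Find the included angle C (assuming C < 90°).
Area = ½ab·sin(C)  →  sin(C) = 2·Area/(ab)
sin(C) = 2·16.4/(11.4·6.5) = 0.442645
C = arcsin(0.442645) = 26.27°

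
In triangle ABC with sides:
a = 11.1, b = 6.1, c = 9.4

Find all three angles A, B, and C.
By the law of cosines:
cos(A) = (b² + c² - a²)/(2bc) = 0.020579  →  A = 88.82°
cos(B) = (a² + c² - b²)/(2ac) = 0.835538  →  B = 33.33°
cos(C) = (a² + b² - c²)/(2ab) = 0.532122  →  C = 57.85°
Check: A + B + C = 180.0° ✓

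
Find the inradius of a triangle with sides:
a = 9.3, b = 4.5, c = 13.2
s = (a+b+c)/2 = (9.3+4.5+13.2)/2 = 13.5
Area = √(s(s-a)(s-b)(s-c)) = √(13.5·4.2·9·0.3) = 12.373
r = Area/s = 12.373/13.5 = 0.9165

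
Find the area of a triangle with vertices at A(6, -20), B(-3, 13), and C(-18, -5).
Using the coordinate formula: Area = (1/2)|x₁(y₂-y₃) + x₂(y₃-y₁) + x₃(y₁-y₂)|
Area = (1/2)|6(13-(-5)) + (-3)((-5)-(-20)) + (-18)((-20)-13)|
Area = (1/2)|6*18 + (-3)*15 + (-18)*(-33)|
Area = (1/2)|108 + (-45) + 594|
Area = (1/2)*657 = 328.50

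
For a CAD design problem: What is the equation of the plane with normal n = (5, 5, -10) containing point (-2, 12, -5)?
d = n·P = (5)(-2) + (5)(12) + (-10)(-5) = 100
Plane: 5x + 5y - 10z = 100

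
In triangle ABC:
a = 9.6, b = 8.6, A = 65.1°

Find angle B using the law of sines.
sin(B)/b = sin(A)/a
sin(B) = b·sin(A)/a = 8.6·sin(65.1°)/9.6 = 0.812560
B = arcsin(0.812560) = 54.35°  (b ≤ a, so B ≤ A and the acute solution is unique)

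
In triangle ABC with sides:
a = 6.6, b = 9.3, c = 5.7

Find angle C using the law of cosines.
cos(C) = (a² + b² - c²)/(2ab)
cos(C) = (6.6² + 9.3² - 5.7²)/(2·6.6·9.3) = 97.56/122.76 = 0.794721
C = arccos(0.794721) = 37.37°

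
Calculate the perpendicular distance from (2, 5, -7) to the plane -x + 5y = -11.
d = |(-1)(2) + 5(5) + 0(-7) - (-11)| / √((-1)² + 5² + 0²) = 34/√26 = 6.668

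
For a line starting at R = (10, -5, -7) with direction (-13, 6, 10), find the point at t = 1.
P(1) = (10 + (-13)(1), -5 + 6(1), -7 + 10(1)) = (-3, 1, 3)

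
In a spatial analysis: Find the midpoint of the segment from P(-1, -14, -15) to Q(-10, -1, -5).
Midpoint = ((-1-10)/2, (-14-1)/2, (-15-5)/2) = (-5.5, -7.5, -10)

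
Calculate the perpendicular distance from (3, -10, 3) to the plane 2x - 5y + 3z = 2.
d = |2(3) + (-5)(-10) + 3(3) - (2)| / √(2² + (-5)² + 3²) = 63/√38 = 10.22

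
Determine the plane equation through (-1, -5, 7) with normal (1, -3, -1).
d = n·P = (1)(-1) + (-3)(-5) + (-1)(7) = 7
Plane: x - 3y - z = 7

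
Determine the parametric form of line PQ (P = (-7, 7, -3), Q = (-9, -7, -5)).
Direction vector d = Q - P = (-2, -14, -2)
x = -7 - 2t, y = 7 - 14t, z = -3 - 2t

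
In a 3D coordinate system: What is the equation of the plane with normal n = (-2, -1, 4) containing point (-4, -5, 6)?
d = n·P = (-2)(-4) + (-1)(-5) + (4)(6) = 37
Plane: -2x - y + 4z = 37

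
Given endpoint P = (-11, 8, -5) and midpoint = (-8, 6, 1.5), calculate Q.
Q = (2×(-8) - (-11), 2×6 - 8, 2×1.5 - (-5)) = (-5, 4, 8)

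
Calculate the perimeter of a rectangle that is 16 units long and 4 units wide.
Perimeter = 2 * (length + width)
Perimeter = 2 * (16 + 4)
Perimeter = 2 * 20
Perimeter = 40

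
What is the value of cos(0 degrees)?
cos(0 degrees) = 1
Decimal approximation: 1.0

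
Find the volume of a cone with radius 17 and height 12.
Volume = (1/3) * pi * r² * h
Volume = (1/3) * pi * 17² * 12
Volume = (1/3) * pi * 289 * 12
Volume = (1/3) * pi * 3468
Volume = 3631.68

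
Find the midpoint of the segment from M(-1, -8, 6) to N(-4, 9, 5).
Midpoint = ((-1-4)/2, (-8+9)/2, (6+5)/2) = (-2.5, 0.5, 5.5)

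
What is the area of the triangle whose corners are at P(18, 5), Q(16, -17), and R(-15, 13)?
Using the coordinate formula: Area = (1/2)|x₁(y₂-y₃) + x₂(y₃-y₁) + x₃(y₁-y₂)|
Area = (1/2)|18((-17)-13) + 16(13-5) + (-15)(5-(-17))|
Area = (1/2)|18*(-30) + 16*8 + (-15)*22|
Area = (1/2)|(-540) + 128 + (-330)|
Area = (1/2)*742 = 371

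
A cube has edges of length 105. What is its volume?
Volume = s³
Volume = 105³
Volume = 1157625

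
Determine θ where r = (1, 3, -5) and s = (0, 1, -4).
r·s = 23, |r|² = 35, |s|² = 17
cos θ = 23/√595 ≈ 0.9429
θ ≈ 19.45°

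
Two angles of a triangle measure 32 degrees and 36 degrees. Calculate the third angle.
Sum of angles in a triangle = 180 degrees
Third angle = 180 - 32 - 36
Third angle = 112 degrees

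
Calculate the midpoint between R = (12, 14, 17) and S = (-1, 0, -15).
Midpoint = ((12-1)/2, (14+0)/2, (17-15)/2) = (5.5, 7, 1)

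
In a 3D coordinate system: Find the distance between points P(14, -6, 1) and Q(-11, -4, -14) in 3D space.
d = √[(-25)² + (2)² + (-15)²] = √854 = 29.22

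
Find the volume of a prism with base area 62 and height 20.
Volume = base area * height
Volume = 62 * 20
Volume = 1240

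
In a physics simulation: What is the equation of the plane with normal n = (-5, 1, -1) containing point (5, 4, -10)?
d = n·P = (-5)(5) + (1)(4) + (-1)(-10) = -11
Plane: -5x + y - z = -11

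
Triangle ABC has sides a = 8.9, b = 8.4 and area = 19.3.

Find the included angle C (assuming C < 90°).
Area = ½ab·sin(C)  →  sin(C) = 2·Area/(ab)
sin(C) = 2·19.3/(8.9·8.4) = 0.516319
C = arcsin(0.516319) = 31.09°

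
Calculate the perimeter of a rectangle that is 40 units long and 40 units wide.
Perimeter = 2 * (length + width)
Perimeter = 2 * (40 + 40)
Perimeter = 2 * 80
Perimeter = 160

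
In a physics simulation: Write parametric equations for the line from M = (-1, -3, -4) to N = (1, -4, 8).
Direction vector d = N - M = (2, -1, 12)
x = -1 + 2t, y = -3 - t, z = -4 + 12t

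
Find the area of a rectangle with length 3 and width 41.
Area = length * width
Area = 3 * 41
Area = 123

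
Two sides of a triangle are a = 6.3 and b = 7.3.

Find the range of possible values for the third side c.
By the triangle inequality: |a - b| < c < a + b
|6.3 - 7.3| < c < 6.3 + 7.3
1 < c < 13.6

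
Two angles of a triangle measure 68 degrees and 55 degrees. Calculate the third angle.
Sum of angles in a triangle = 180 degrees
Third angle = 180 - 68 - 55
Third angle = 57 degrees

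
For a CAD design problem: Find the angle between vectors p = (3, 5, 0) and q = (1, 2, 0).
p·q = 13, |p|² = 34, |q|² = 5
cos θ = 13/√170 ≈ 0.9971
θ ≈ 4.399°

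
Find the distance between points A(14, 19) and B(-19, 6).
Using the distance formula: d = sqrt((x₂-x₁)² + (y₂-y₁)²)
dx = (-19) - 14 = -33
dy = 6 - 19 = -13
d = sqrt((-33)² + (-13)²) = sqrt(1089 + 169) = sqrt(1258) = 35.47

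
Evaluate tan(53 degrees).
tan(53 degrees) = 1.327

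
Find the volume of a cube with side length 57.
Volume = s³
Volume = 57³
Volume = 185193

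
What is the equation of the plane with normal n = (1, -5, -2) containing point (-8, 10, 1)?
d = n·P = (1)(-8) + (-5)(10) + (-2)(1) = -60
Plane: x - 5y - 2z = -60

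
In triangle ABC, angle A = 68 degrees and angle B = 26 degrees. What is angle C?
Sum of angles in a triangle = 180 degrees
Third angle = 180 - 68 - 26
Third angle = 86 degrees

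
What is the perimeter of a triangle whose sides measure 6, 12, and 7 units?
Perimeter = sum of all sides
Perimeter = 6 + 12 + 7
Perimeter = 25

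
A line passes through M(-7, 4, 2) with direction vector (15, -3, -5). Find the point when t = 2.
P(2) = (-7 + 15(2), 4 + (-3)(2), 2 + (-5)(2)) = (23, -2, -8)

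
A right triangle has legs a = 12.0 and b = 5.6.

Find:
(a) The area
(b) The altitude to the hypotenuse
(a) Area = ½ab = ½·12.0·5.6 = 33.6
(b) Hypotenuse c = √(12.0² + 5.6²) = √175.36 = 13.2424
    Area = ½·c·h_c  →  h_c = 2·Area/c = 2·33.6/13.2424 = 5.075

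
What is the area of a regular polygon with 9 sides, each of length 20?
For a regular 9-gon with side length s = 20:
Apothem a = s / (2*tan(pi/9)) = 20 / (2*tan(pi/9)) ≈ 27.4748
Perimeter P = 9 * 20 = 180
Area = (1/2) * P * a = (1/2) * 180 * 27.4748 = 2472.73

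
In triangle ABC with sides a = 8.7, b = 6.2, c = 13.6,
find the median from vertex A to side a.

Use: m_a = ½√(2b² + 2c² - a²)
m_a = ½√(2·6.2² + 2·13.6² - 8.7²)
m_a = ½√(76.88 + 369.92 - 75.69) = ½√371.11 = 9.632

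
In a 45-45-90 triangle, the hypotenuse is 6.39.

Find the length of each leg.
In a 45-45-90 triangle, hypotenuse = leg·√2  →  leg = hypotenuse/√2
leg = 6.39/√2 = 4.518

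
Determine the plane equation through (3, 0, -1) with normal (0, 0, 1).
d = n·P = (0)(3) + (0)(0) + (1)(-1) = -1
Plane: z = -1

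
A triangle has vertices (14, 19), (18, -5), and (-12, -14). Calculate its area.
Using the coordinate formula: Area = (1/2)|x₁(y₂-y₃) + x₂(y₃-y₁) + x₃(y₁-y₂)|
Area = (1/2)|14((-5)-(-14)) + 18((-14)-19) + (-12)(19-(-5))|
Area = (1/2)|14*9 + 18*(-33) + (-12)*24|
Area = (1/2)|126 + (-594) + (-288)|
Area = (1/2)*756 = 378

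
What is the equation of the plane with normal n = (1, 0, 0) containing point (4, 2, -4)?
d = n·P = (1)(4) + (0)(2) + (0)(-4) = 4
Plane: x = 4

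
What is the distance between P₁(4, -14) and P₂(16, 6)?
Using the distance formula: d = sqrt((x₂-x₁)² + (y₂-y₁)²)
dx = 16 - 4 = 12
dy = 6 - (-14) = 20
d = sqrt(12² + 20²) = sqrt(144 + 400) = sqrt(544) = 23.32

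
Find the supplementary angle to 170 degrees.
Supplementary angles sum to 180 degrees.
Other angle = 180 - 170
Other angle = 10 degrees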